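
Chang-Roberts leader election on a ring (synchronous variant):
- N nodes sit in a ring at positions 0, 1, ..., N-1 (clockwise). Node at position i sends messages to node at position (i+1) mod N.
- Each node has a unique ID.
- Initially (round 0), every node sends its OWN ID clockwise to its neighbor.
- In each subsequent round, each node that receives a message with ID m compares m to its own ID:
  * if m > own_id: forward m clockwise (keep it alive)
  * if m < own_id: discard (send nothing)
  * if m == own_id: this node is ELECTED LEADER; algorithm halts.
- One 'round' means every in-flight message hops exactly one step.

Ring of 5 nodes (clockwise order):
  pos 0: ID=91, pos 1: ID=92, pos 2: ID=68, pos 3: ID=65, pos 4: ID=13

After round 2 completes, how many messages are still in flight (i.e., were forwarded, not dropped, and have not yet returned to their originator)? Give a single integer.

Answer: 2

Derivation:
Round 1: pos1(id92) recv 91: drop; pos2(id68) recv 92: fwd; pos3(id65) recv 68: fwd; pos4(id13) recv 65: fwd; pos0(id91) recv 13: drop
Round 2: pos3(id65) recv 92: fwd; pos4(id13) recv 68: fwd; pos0(id91) recv 65: drop
After round 2: 2 messages still in flight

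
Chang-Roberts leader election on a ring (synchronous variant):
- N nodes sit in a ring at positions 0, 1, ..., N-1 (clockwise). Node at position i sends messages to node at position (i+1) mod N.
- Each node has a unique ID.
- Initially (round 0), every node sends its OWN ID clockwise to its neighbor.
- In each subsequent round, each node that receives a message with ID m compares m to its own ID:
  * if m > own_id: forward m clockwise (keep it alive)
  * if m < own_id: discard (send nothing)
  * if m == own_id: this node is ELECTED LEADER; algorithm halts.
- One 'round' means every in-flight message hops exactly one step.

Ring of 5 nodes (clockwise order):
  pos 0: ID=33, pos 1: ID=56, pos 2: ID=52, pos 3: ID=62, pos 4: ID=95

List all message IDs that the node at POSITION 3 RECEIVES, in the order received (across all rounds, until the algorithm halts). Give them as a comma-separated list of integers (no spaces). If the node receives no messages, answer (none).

Answer: 52,56,95

Derivation:
Round 1: pos1(id56) recv 33: drop; pos2(id52) recv 56: fwd; pos3(id62) recv 52: drop; pos4(id95) recv 62: drop; pos0(id33) recv 95: fwd
Round 2: pos3(id62) recv 56: drop; pos1(id56) recv 95: fwd
Round 3: pos2(id52) recv 95: fwd
Round 4: pos3(id62) recv 95: fwd
Round 5: pos4(id95) recv 95: ELECTED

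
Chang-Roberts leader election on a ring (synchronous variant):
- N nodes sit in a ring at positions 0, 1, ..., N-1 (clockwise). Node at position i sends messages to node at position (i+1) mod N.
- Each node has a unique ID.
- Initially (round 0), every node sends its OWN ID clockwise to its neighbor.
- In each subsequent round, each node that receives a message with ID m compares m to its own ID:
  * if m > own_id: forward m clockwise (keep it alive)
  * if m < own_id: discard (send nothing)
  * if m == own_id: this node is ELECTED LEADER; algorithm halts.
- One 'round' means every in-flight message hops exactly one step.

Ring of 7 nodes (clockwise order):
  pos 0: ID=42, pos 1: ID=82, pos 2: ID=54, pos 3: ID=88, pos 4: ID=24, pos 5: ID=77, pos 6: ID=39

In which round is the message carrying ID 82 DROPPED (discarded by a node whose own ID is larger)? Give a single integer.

Round 1: pos1(id82) recv 42: drop; pos2(id54) recv 82: fwd; pos3(id88) recv 54: drop; pos4(id24) recv 88: fwd; pos5(id77) recv 24: drop; pos6(id39) recv 77: fwd; pos0(id42) recv 39: drop
Round 2: pos3(id88) recv 82: drop; pos5(id77) recv 88: fwd; pos0(id42) recv 77: fwd
Round 3: pos6(id39) recv 88: fwd; pos1(id82) recv 77: drop
Round 4: pos0(id42) recv 88: fwd
Round 5: pos1(id82) recv 88: fwd
Round 6: pos2(id54) recv 88: fwd
Round 7: pos3(id88) recv 88: ELECTED
Message ID 82 originates at pos 1; dropped at pos 3 in round 2

Answer: 2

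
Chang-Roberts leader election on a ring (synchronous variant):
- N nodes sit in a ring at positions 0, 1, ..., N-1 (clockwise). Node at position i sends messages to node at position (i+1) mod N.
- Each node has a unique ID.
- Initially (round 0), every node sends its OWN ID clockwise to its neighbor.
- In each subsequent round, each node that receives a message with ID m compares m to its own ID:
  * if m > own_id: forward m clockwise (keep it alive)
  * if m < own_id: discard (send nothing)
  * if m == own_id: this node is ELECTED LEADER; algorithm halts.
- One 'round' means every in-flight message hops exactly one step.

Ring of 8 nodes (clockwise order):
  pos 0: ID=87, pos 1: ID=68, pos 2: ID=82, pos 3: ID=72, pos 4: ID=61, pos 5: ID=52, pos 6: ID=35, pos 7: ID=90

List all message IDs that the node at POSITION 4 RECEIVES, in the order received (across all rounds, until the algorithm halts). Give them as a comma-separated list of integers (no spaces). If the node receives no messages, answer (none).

Answer: 72,82,87,90

Derivation:
Round 1: pos1(id68) recv 87: fwd; pos2(id82) recv 68: drop; pos3(id72) recv 82: fwd; pos4(id61) recv 72: fwd; pos5(id52) recv 61: fwd; pos6(id35) recv 52: fwd; pos7(id90) recv 35: drop; pos0(id87) recv 90: fwd
Round 2: pos2(id82) recv 87: fwd; pos4(id61) recv 82: fwd; pos5(id52) recv 72: fwd; pos6(id35) recv 61: fwd; pos7(id90) recv 52: drop; pos1(id68) recv 90: fwd
Round 3: pos3(id72) recv 87: fwd; pos5(id52) recv 82: fwd; pos6(id35) recv 72: fwd; pos7(id90) recv 61: drop; pos2(id82) recv 90: fwd
Round 4: pos4(id61) recv 87: fwd; pos6(id35) recv 82: fwd; pos7(id90) recv 72: drop; pos3(id72) recv 90: fwd
Round 5: pos5(id52) recv 87: fwd; pos7(id90) recv 82: drop; pos4(id61) recv 90: fwd
Round 6: pos6(id35) recv 87: fwd; pos5(id52) recv 90: fwd
Round 7: pos7(id90) recv 87: drop; pos6(id35) recv 90: fwd
Round 8: pos7(id90) recv 90: ELECTED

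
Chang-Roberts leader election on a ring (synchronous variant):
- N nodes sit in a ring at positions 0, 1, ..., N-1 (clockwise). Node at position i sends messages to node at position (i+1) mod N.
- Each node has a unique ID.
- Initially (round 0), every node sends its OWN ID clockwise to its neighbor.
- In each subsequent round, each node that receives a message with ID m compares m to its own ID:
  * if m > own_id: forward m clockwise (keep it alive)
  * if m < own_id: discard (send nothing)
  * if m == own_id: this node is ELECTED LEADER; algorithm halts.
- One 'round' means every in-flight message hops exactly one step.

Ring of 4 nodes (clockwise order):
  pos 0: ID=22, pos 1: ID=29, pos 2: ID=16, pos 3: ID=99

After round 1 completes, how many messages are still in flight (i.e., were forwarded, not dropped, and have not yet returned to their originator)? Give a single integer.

Round 1: pos1(id29) recv 22: drop; pos2(id16) recv 29: fwd; pos3(id99) recv 16: drop; pos0(id22) recv 99: fwd
After round 1: 2 messages still in flight

Answer: 2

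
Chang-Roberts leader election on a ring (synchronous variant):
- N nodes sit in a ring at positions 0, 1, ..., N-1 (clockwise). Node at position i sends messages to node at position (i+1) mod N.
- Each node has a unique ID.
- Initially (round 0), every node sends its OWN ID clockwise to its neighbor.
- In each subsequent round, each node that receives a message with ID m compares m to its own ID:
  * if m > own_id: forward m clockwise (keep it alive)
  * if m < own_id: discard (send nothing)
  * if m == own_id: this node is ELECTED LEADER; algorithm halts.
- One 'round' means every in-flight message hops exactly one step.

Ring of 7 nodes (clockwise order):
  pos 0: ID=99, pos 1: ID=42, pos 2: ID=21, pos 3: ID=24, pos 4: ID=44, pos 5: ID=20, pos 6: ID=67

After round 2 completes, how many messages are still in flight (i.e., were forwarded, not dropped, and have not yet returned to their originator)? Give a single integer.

Answer: 2

Derivation:
Round 1: pos1(id42) recv 99: fwd; pos2(id21) recv 42: fwd; pos3(id24) recv 21: drop; pos4(id44) recv 24: drop; pos5(id20) recv 44: fwd; pos6(id67) recv 20: drop; pos0(id99) recv 67: drop
Round 2: pos2(id21) recv 99: fwd; pos3(id24) recv 42: fwd; pos6(id67) recv 44: drop
After round 2: 2 messages still in flight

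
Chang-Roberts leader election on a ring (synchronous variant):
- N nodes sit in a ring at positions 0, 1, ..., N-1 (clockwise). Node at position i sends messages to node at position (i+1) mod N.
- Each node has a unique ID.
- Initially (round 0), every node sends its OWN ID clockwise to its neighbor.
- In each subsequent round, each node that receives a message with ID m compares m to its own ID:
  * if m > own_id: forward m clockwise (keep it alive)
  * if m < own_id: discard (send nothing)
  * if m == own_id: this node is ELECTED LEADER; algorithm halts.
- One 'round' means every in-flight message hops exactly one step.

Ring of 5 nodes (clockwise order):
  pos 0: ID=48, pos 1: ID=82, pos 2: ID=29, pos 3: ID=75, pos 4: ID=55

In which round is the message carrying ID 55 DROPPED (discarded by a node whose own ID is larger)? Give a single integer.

Answer: 2

Derivation:
Round 1: pos1(id82) recv 48: drop; pos2(id29) recv 82: fwd; pos3(id75) recv 29: drop; pos4(id55) recv 75: fwd; pos0(id48) recv 55: fwd
Round 2: pos3(id75) recv 82: fwd; pos0(id48) recv 75: fwd; pos1(id82) recv 55: drop
Round 3: pos4(id55) recv 82: fwd; pos1(id82) recv 75: drop
Round 4: pos0(id48) recv 82: fwd
Round 5: pos1(id82) recv 82: ELECTED
Message ID 55 originates at pos 4; dropped at pos 1 in round 2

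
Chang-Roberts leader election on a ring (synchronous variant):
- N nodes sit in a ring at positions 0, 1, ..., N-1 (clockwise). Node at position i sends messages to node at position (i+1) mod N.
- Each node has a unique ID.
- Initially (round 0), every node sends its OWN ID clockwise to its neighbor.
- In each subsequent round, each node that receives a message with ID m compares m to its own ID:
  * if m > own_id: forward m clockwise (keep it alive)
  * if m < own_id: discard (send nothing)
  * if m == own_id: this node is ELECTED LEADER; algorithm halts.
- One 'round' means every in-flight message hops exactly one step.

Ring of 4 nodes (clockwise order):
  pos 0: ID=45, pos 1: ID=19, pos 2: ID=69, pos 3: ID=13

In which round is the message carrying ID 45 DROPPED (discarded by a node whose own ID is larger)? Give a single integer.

Round 1: pos1(id19) recv 45: fwd; pos2(id69) recv 19: drop; pos3(id13) recv 69: fwd; pos0(id45) recv 13: drop
Round 2: pos2(id69) recv 45: drop; pos0(id45) recv 69: fwd
Round 3: pos1(id19) recv 69: fwd
Round 4: pos2(id69) recv 69: ELECTED
Message ID 45 originates at pos 0; dropped at pos 2 in round 2

Answer: 2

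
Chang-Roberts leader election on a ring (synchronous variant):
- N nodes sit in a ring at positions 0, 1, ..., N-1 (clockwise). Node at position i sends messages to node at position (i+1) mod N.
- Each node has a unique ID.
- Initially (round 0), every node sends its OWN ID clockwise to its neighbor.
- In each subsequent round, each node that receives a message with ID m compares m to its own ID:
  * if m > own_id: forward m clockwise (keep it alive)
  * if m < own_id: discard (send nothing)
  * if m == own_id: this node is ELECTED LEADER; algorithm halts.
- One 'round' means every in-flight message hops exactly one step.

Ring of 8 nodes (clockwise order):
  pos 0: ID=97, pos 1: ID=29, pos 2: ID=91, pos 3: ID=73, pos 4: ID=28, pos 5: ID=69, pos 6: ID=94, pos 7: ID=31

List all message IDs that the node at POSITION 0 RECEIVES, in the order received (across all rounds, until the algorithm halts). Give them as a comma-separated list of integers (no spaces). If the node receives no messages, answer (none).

Answer: 31,94,97

Derivation:
Round 1: pos1(id29) recv 97: fwd; pos2(id91) recv 29: drop; pos3(id73) recv 91: fwd; pos4(id28) recv 73: fwd; pos5(id69) recv 28: drop; pos6(id94) recv 69: drop; pos7(id31) recv 94: fwd; pos0(id97) recv 31: drop
Round 2: pos2(id91) recv 97: fwd; pos4(id28) recv 91: fwd; pos5(id69) recv 73: fwd; pos0(id97) recv 94: drop
Round 3: pos3(id73) recv 97: fwd; pos5(id69) recv 91: fwd; pos6(id94) recv 73: drop
Round 4: pos4(id28) recv 97: fwd; pos6(id94) recv 91: drop
Round 5: pos5(id69) recv 97: fwd
Round 6: pos6(id94) recv 97: fwd
Round 7: pos7(id31) recv 97: fwd
Round 8: pos0(id97) recv 97: ELECTED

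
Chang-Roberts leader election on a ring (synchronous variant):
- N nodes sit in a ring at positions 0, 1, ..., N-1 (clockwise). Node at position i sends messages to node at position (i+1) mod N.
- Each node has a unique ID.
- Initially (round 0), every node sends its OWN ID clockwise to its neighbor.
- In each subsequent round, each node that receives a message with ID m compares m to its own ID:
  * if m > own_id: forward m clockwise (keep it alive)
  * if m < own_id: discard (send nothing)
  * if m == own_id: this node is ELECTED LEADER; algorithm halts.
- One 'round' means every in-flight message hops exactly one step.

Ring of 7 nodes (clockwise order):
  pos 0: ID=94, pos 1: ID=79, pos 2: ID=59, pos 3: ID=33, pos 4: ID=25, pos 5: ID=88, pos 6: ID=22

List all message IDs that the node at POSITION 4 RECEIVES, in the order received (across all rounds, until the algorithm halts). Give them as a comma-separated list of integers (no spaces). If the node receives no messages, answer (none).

Answer: 33,59,79,94

Derivation:
Round 1: pos1(id79) recv 94: fwd; pos2(id59) recv 79: fwd; pos3(id33) recv 59: fwd; pos4(id25) recv 33: fwd; pos5(id88) recv 25: drop; pos6(id22) recv 88: fwd; pos0(id94) recv 22: drop
Round 2: pos2(id59) recv 94: fwd; pos3(id33) recv 79: fwd; pos4(id25) recv 59: fwd; pos5(id88) recv 33: drop; pos0(id94) recv 88: drop
Round 3: pos3(id33) recv 94: fwd; pos4(id25) recv 79: fwd; pos5(id88) recv 59: drop
Round 4: pos4(id25) recv 94: fwd; pos5(id88) recv 79: drop
Round 5: pos5(id88) recv 94: fwd
Round 6: pos6(id22) recv 94: fwd
Round 7: pos0(id94) recv 94: ELECTED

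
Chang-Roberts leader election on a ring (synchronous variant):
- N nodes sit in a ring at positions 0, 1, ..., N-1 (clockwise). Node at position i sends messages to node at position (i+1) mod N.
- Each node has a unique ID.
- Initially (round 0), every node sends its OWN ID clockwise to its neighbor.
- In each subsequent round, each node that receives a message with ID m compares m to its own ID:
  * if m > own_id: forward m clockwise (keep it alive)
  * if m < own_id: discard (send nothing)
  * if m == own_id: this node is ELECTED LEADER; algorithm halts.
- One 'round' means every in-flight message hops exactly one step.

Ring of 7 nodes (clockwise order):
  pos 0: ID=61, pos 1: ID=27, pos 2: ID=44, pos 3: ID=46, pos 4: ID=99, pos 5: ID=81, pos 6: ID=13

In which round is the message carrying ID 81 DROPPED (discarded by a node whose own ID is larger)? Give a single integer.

Round 1: pos1(id27) recv 61: fwd; pos2(id44) recv 27: drop; pos3(id46) recv 44: drop; pos4(id99) recv 46: drop; pos5(id81) recv 99: fwd; pos6(id13) recv 81: fwd; pos0(id61) recv 13: drop
Round 2: pos2(id44) recv 61: fwd; pos6(id13) recv 99: fwd; pos0(id61) recv 81: fwd
Round 3: pos3(id46) recv 61: fwd; pos0(id61) recv 99: fwd; pos1(id27) recv 81: fwd
Round 4: pos4(id99) recv 61: drop; pos1(id27) recv 99: fwd; pos2(id44) recv 81: fwd
Round 5: pos2(id44) recv 99: fwd; pos3(id46) recv 81: fwd
Round 6: pos3(id46) recv 99: fwd; pos4(id99) recv 81: drop
Round 7: pos4(id99) recv 99: ELECTED
Message ID 81 originates at pos 5; dropped at pos 4 in round 6

Answer: 6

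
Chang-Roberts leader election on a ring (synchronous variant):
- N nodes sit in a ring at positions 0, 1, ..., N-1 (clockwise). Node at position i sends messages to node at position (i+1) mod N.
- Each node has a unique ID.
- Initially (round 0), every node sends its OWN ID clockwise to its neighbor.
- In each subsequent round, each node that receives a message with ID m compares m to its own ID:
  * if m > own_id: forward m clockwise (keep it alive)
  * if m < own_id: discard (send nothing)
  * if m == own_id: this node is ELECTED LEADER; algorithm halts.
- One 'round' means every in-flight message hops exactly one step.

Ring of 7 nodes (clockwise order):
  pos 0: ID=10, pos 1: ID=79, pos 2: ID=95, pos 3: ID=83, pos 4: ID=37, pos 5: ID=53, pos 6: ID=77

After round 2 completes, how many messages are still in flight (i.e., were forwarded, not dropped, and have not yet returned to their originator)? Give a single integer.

Round 1: pos1(id79) recv 10: drop; pos2(id95) recv 79: drop; pos3(id83) recv 95: fwd; pos4(id37) recv 83: fwd; pos5(id53) recv 37: drop; pos6(id77) recv 53: drop; pos0(id10) recv 77: fwd
Round 2: pos4(id37) recv 95: fwd; pos5(id53) recv 83: fwd; pos1(id79) recv 77: drop
After round 2: 2 messages still in flight

Answer: 2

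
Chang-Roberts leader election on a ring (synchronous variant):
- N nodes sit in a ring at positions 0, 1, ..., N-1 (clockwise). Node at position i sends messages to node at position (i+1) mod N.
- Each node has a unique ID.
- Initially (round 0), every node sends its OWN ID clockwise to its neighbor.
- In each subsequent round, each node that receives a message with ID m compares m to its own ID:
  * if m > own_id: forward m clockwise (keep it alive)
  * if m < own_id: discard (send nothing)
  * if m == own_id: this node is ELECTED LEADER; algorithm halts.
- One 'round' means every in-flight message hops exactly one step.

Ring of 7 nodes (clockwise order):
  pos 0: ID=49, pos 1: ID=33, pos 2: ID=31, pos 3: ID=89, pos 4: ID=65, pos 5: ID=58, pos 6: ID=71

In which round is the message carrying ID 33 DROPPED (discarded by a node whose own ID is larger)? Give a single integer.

Round 1: pos1(id33) recv 49: fwd; pos2(id31) recv 33: fwd; pos3(id89) recv 31: drop; pos4(id65) recv 89: fwd; pos5(id58) recv 65: fwd; pos6(id71) recv 58: drop; pos0(id49) recv 71: fwd
Round 2: pos2(id31) recv 49: fwd; pos3(id89) recv 33: drop; pos5(id58) recv 89: fwd; pos6(id71) recv 65: drop; pos1(id33) recv 71: fwd
Round 3: pos3(id89) recv 49: drop; pos6(id71) recv 89: fwd; pos2(id31) recv 71: fwd
Round 4: pos0(id49) recv 89: fwd; pos3(id89) recv 71: drop
Round 5: pos1(id33) recv 89: fwd
Round 6: pos2(id31) recv 89: fwd
Round 7: pos3(id89) recv 89: ELECTED
Message ID 33 originates at pos 1; dropped at pos 3 in round 2

Answer: 2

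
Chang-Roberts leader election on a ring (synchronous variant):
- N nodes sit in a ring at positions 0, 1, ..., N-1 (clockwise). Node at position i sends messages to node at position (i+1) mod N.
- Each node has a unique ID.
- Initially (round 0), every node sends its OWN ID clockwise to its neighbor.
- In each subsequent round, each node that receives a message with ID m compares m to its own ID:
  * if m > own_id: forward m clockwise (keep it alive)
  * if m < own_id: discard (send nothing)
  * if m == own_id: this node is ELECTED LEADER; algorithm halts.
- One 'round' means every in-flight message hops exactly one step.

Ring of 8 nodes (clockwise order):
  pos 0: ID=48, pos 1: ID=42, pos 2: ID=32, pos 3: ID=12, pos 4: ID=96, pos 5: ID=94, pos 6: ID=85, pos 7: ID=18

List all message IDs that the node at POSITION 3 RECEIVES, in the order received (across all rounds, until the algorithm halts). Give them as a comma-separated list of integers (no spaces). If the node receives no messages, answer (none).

Answer: 32,42,48,85,94,96

Derivation:
Round 1: pos1(id42) recv 48: fwd; pos2(id32) recv 42: fwd; pos3(id12) recv 32: fwd; pos4(id96) recv 12: drop; pos5(id94) recv 96: fwd; pos6(id85) recv 94: fwd; pos7(id18) recv 85: fwd; pos0(id48) recv 18: drop
Round 2: pos2(id32) recv 48: fwd; pos3(id12) recv 42: fwd; pos4(id96) recv 32: drop; pos6(id85) recv 96: fwd; pos7(id18) recv 94: fwd; pos0(id48) recv 85: fwd
Round 3: pos3(id12) recv 48: fwd; pos4(id96) recv 42: drop; pos7(id18) recv 96: fwd; pos0(id48) recv 94: fwd; pos1(id42) recv 85: fwd
Round 4: pos4(id96) recv 48: drop; pos0(id48) recv 96: fwd; pos1(id42) recv 94: fwd; pos2(id32) recv 85: fwd
Round 5: pos1(id42) recv 96: fwd; pos2(id32) recv 94: fwd; pos3(id12) recv 85: fwd
Round 6: pos2(id32) recv 96: fwd; pos3(id12) recv 94: fwd; pos4(id96) recv 85: drop
Round 7: pos3(id12) recv 96: fwd; pos4(id96) recv 94: drop
Round 8: pos4(id96) recv 96: ELECTED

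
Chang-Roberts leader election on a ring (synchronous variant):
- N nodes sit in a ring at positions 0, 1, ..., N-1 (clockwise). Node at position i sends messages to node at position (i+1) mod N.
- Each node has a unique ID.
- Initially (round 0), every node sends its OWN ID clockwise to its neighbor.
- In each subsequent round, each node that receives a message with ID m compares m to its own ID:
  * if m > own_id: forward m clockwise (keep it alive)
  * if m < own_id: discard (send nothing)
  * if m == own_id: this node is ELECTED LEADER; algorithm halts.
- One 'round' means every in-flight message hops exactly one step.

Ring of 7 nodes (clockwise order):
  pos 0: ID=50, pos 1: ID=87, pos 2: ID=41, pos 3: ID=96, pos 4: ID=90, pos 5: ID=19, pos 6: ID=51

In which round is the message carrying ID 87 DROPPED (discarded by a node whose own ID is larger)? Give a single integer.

Answer: 2

Derivation:
Round 1: pos1(id87) recv 50: drop; pos2(id41) recv 87: fwd; pos3(id96) recv 41: drop; pos4(id90) recv 96: fwd; pos5(id19) recv 90: fwd; pos6(id51) recv 19: drop; pos0(id50) recv 51: fwd
Round 2: pos3(id96) recv 87: drop; pos5(id19) recv 96: fwd; pos6(id51) recv 90: fwd; pos1(id87) recv 51: drop
Round 3: pos6(id51) recv 96: fwd; pos0(id50) recv 90: fwd
Round 4: pos0(id50) recv 96: fwd; pos1(id87) recv 90: fwd
Round 5: pos1(id87) recv 96: fwd; pos2(id41) recv 90: fwd
Round 6: pos2(id41) recv 96: fwd; pos3(id96) recv 90: drop
Round 7: pos3(id96) recv 96: ELECTED
Message ID 87 originates at pos 1; dropped at pos 3 in round 2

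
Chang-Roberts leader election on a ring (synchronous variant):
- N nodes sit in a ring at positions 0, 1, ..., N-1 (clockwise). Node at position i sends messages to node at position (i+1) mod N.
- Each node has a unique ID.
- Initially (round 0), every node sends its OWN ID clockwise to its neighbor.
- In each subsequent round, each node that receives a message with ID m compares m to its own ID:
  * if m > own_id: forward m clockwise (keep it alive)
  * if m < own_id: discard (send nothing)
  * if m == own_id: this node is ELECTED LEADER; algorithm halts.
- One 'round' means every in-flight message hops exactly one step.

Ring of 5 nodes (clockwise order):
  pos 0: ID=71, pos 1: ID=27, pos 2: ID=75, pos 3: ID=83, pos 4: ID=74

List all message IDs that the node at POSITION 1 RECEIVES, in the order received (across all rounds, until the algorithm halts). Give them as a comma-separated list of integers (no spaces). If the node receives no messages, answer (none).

Round 1: pos1(id27) recv 71: fwd; pos2(id75) recv 27: drop; pos3(id83) recv 75: drop; pos4(id74) recv 83: fwd; pos0(id71) recv 74: fwd
Round 2: pos2(id75) recv 71: drop; pos0(id71) recv 83: fwd; pos1(id27) recv 74: fwd
Round 3: pos1(id27) recv 83: fwd; pos2(id75) recv 74: drop
Round 4: pos2(id75) recv 83: fwd
Round 5: pos3(id83) recv 83: ELECTED

Answer: 71,74,83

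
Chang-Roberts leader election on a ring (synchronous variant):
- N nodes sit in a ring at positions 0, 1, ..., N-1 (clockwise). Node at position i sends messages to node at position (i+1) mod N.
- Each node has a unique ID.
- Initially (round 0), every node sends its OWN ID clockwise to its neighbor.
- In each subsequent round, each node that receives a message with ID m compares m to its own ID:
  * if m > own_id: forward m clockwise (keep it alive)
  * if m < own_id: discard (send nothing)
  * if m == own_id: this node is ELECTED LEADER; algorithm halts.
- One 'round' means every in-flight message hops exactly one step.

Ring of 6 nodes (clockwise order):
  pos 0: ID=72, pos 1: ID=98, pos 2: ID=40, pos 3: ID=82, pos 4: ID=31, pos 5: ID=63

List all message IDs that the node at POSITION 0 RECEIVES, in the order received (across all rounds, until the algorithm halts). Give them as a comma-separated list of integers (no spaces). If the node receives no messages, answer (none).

Round 1: pos1(id98) recv 72: drop; pos2(id40) recv 98: fwd; pos3(id82) recv 40: drop; pos4(id31) recv 82: fwd; pos5(id63) recv 31: drop; pos0(id72) recv 63: drop
Round 2: pos3(id82) recv 98: fwd; pos5(id63) recv 82: fwd
Round 3: pos4(id31) recv 98: fwd; pos0(id72) recv 82: fwd
Round 4: pos5(id63) recv 98: fwd; pos1(id98) recv 82: drop
Round 5: pos0(id72) recv 98: fwd
Round 6: pos1(id98) recv 98: ELECTED

Answer: 63,82,98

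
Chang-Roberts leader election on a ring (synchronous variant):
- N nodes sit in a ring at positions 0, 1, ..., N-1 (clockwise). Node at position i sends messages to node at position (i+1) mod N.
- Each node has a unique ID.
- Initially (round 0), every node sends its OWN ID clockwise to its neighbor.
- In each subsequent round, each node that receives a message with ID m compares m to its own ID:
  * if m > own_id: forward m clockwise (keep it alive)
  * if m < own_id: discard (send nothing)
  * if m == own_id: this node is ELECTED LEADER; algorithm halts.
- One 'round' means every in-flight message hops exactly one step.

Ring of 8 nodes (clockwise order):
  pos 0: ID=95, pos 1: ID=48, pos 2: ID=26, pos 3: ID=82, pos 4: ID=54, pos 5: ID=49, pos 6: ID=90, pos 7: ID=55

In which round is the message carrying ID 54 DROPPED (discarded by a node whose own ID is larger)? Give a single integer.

Answer: 2

Derivation:
Round 1: pos1(id48) recv 95: fwd; pos2(id26) recv 48: fwd; pos3(id82) recv 26: drop; pos4(id54) recv 82: fwd; pos5(id49) recv 54: fwd; pos6(id90) recv 49: drop; pos7(id55) recv 90: fwd; pos0(id95) recv 55: drop
Round 2: pos2(id26) recv 95: fwd; pos3(id82) recv 48: drop; pos5(id49) recv 82: fwd; pos6(id90) recv 54: drop; pos0(id95) recv 90: drop
Round 3: pos3(id82) recv 95: fwd; pos6(id90) recv 82: drop
Round 4: pos4(id54) recv 95: fwd
Round 5: pos5(id49) recv 95: fwd
Round 6: pos6(id90) recv 95: fwd
Round 7: pos7(id55) recv 95: fwd
Round 8: pos0(id95) recv 95: ELECTED
Message ID 54 originates at pos 4; dropped at pos 6 in round 2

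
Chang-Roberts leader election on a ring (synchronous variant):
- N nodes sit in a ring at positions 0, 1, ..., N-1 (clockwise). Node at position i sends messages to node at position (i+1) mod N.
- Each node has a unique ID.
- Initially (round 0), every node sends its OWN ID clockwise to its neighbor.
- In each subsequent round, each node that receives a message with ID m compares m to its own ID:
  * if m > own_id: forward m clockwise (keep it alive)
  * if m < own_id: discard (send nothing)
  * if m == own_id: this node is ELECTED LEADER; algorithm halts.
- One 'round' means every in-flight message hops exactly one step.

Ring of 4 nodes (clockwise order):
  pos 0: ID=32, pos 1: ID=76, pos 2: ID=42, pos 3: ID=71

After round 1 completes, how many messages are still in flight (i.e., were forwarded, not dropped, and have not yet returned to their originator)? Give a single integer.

Answer: 2

Derivation:
Round 1: pos1(id76) recv 32: drop; pos2(id42) recv 76: fwd; pos3(id71) recv 42: drop; pos0(id32) recv 71: fwd
After round 1: 2 messages still in flight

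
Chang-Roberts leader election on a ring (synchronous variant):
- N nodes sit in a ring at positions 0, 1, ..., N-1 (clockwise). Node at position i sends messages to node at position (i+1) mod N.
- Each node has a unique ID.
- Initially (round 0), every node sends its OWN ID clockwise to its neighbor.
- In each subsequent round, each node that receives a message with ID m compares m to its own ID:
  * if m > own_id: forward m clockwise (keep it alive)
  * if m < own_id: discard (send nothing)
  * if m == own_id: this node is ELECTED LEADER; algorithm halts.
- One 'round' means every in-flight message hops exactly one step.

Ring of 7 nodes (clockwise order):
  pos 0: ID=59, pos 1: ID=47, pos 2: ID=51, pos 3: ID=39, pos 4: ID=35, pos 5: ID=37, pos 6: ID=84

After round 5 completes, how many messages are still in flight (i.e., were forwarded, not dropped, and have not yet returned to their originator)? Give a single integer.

Answer: 2

Derivation:
Round 1: pos1(id47) recv 59: fwd; pos2(id51) recv 47: drop; pos3(id39) recv 51: fwd; pos4(id35) recv 39: fwd; pos5(id37) recv 35: drop; pos6(id84) recv 37: drop; pos0(id59) recv 84: fwd
Round 2: pos2(id51) recv 59: fwd; pos4(id35) recv 51: fwd; pos5(id37) recv 39: fwd; pos1(id47) recv 84: fwd
Round 3: pos3(id39) recv 59: fwd; pos5(id37) recv 51: fwd; pos6(id84) recv 39: drop; pos2(id51) recv 84: fwd
Round 4: pos4(id35) recv 59: fwd; pos6(id84) recv 51: drop; pos3(id39) recv 84: fwd
Round 5: pos5(id37) recv 59: fwd; pos4(id35) recv 84: fwd
After round 5: 2 messages still in flight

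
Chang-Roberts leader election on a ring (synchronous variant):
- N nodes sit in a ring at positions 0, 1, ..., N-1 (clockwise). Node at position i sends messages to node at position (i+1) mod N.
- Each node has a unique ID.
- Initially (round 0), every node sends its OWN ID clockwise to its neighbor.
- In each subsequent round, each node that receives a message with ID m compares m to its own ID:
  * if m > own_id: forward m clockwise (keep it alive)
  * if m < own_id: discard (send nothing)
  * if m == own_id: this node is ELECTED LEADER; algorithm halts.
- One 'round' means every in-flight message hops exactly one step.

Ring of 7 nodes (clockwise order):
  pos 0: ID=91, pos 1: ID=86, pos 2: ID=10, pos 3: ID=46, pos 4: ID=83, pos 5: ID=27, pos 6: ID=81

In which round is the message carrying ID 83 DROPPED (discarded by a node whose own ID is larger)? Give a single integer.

Round 1: pos1(id86) recv 91: fwd; pos2(id10) recv 86: fwd; pos3(id46) recv 10: drop; pos4(id83) recv 46: drop; pos5(id27) recv 83: fwd; pos6(id81) recv 27: drop; pos0(id91) recv 81: drop
Round 2: pos2(id10) recv 91: fwd; pos3(id46) recv 86: fwd; pos6(id81) recv 83: fwd
Round 3: pos3(id46) recv 91: fwd; pos4(id83) recv 86: fwd; pos0(id91) recv 83: drop
Round 4: pos4(id83) recv 91: fwd; pos5(id27) recv 86: fwd
Round 5: pos5(id27) recv 91: fwd; pos6(id81) recv 86: fwd
Round 6: pos6(id81) recv 91: fwd; pos0(id91) recv 86: drop
Round 7: pos0(id91) recv 91: ELECTED
Message ID 83 originates at pos 4; dropped at pos 0 in round 3

Answer: 3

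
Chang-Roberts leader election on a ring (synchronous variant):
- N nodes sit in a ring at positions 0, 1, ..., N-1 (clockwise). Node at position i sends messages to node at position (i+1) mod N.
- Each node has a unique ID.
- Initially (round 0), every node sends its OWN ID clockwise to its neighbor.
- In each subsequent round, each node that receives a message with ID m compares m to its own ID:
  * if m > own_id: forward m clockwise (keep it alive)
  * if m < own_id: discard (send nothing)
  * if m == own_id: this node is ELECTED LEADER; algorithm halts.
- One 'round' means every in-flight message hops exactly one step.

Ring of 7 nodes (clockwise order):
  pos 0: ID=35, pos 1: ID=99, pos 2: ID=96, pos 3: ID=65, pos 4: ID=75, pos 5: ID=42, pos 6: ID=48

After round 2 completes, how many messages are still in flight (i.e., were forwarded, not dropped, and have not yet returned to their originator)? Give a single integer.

Answer: 3

Derivation:
Round 1: pos1(id99) recv 35: drop; pos2(id96) recv 99: fwd; pos3(id65) recv 96: fwd; pos4(id75) recv 65: drop; pos5(id42) recv 75: fwd; pos6(id48) recv 42: drop; pos0(id35) recv 48: fwd
Round 2: pos3(id65) recv 99: fwd; pos4(id75) recv 96: fwd; pos6(id48) recv 75: fwd; pos1(id99) recv 48: drop
After round 2: 3 messages still in flight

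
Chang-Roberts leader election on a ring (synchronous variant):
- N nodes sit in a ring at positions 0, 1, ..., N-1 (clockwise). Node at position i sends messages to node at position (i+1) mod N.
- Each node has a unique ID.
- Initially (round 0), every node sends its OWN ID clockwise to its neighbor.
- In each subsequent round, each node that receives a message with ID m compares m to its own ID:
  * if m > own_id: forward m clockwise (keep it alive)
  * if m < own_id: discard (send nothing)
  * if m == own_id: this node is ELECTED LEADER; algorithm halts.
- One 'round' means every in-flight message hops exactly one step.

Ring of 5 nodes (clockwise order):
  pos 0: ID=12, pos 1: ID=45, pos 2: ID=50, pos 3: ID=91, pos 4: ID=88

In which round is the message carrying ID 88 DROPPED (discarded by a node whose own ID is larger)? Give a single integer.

Answer: 4

Derivation:
Round 1: pos1(id45) recv 12: drop; pos2(id50) recv 45: drop; pos3(id91) recv 50: drop; pos4(id88) recv 91: fwd; pos0(id12) recv 88: fwd
Round 2: pos0(id12) recv 91: fwd; pos1(id45) recv 88: fwd
Round 3: pos1(id45) recv 91: fwd; pos2(id50) recv 88: fwd
Round 4: pos2(id50) recv 91: fwd; pos3(id91) recv 88: drop
Round 5: pos3(id91) recv 91: ELECTED
Message ID 88 originates at pos 4; dropped at pos 3 in round 4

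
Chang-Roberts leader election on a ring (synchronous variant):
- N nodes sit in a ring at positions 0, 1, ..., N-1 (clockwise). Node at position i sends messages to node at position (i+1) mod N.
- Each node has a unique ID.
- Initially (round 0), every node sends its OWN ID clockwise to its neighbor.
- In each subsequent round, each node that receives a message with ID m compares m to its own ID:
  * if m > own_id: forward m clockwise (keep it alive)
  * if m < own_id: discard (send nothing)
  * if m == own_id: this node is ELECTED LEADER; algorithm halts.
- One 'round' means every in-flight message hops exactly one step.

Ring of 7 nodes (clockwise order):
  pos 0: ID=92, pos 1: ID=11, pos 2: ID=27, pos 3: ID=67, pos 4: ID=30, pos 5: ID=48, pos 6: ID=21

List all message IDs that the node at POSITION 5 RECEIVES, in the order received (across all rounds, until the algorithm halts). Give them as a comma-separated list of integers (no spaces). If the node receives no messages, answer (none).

Answer: 30,67,92

Derivation:
Round 1: pos1(id11) recv 92: fwd; pos2(id27) recv 11: drop; pos3(id67) recv 27: drop; pos4(id30) recv 67: fwd; pos5(id48) recv 30: drop; pos6(id21) recv 48: fwd; pos0(id92) recv 21: drop
Round 2: pos2(id27) recv 92: fwd; pos5(id48) recv 67: fwd; pos0(id92) recv 48: drop
Round 3: pos3(id67) recv 92: fwd; pos6(id21) recv 67: fwd
Round 4: pos4(id30) recv 92: fwd; pos0(id92) recv 67: drop
Round 5: pos5(id48) recv 92: fwd
Round 6: pos6(id21) recv 92: fwd
Round 7: pos0(id92) recv 92: ELECTED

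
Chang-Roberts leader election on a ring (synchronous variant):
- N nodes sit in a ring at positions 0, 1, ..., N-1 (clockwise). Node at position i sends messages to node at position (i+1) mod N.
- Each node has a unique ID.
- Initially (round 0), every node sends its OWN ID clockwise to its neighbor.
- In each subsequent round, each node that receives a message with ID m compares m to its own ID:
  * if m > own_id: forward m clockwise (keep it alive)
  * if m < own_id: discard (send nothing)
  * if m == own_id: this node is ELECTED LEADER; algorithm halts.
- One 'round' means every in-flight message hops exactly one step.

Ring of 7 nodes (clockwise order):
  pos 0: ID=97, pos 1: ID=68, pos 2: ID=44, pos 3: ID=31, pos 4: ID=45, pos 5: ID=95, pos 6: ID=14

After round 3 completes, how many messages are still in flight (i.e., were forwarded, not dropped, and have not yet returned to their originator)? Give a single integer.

Answer: 2

Derivation:
Round 1: pos1(id68) recv 97: fwd; pos2(id44) recv 68: fwd; pos3(id31) recv 44: fwd; pos4(id45) recv 31: drop; pos5(id95) recv 45: drop; pos6(id14) recv 95: fwd; pos0(id97) recv 14: drop
Round 2: pos2(id44) recv 97: fwd; pos3(id31) recv 68: fwd; pos4(id45) recv 44: drop; pos0(id97) recv 95: drop
Round 3: pos3(id31) recv 97: fwd; pos4(id45) recv 68: fwd
After round 3: 2 messages still in flight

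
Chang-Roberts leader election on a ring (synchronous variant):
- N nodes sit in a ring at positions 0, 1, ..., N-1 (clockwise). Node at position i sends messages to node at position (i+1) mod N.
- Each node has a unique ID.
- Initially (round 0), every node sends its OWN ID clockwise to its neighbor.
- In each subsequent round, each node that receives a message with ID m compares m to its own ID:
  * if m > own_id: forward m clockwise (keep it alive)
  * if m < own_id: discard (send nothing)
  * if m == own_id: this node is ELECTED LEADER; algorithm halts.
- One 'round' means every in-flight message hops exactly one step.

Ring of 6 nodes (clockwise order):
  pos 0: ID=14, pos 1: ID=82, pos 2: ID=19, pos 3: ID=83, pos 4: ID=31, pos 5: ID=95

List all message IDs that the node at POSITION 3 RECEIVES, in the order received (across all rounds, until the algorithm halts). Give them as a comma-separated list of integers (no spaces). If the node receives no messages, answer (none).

Round 1: pos1(id82) recv 14: drop; pos2(id19) recv 82: fwd; pos3(id83) recv 19: drop; pos4(id31) recv 83: fwd; pos5(id95) recv 31: drop; pos0(id14) recv 95: fwd
Round 2: pos3(id83) recv 82: drop; pos5(id95) recv 83: drop; pos1(id82) recv 95: fwd
Round 3: pos2(id19) recv 95: fwd
Round 4: pos3(id83) recv 95: fwd
Round 5: pos4(id31) recv 95: fwd
Round 6: pos5(id95) recv 95: ELECTED

Answer: 19,82,95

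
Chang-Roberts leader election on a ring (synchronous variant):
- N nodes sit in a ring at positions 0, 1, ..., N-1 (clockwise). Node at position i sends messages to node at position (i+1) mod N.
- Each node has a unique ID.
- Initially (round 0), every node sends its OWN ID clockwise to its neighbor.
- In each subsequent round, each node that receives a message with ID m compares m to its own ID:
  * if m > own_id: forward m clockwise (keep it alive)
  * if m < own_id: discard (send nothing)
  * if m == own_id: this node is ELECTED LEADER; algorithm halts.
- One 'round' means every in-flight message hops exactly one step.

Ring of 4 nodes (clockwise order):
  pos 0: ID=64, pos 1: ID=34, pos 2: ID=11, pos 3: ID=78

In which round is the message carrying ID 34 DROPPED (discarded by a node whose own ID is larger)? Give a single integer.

Round 1: pos1(id34) recv 64: fwd; pos2(id11) recv 34: fwd; pos3(id78) recv 11: drop; pos0(id64) recv 78: fwd
Round 2: pos2(id11) recv 64: fwd; pos3(id78) recv 34: drop; pos1(id34) recv 78: fwd
Round 3: pos3(id78) recv 64: drop; pos2(id11) recv 78: fwd
Round 4: pos3(id78) recv 78: ELECTED
Message ID 34 originates at pos 1; dropped at pos 3 in round 2

Answer: 2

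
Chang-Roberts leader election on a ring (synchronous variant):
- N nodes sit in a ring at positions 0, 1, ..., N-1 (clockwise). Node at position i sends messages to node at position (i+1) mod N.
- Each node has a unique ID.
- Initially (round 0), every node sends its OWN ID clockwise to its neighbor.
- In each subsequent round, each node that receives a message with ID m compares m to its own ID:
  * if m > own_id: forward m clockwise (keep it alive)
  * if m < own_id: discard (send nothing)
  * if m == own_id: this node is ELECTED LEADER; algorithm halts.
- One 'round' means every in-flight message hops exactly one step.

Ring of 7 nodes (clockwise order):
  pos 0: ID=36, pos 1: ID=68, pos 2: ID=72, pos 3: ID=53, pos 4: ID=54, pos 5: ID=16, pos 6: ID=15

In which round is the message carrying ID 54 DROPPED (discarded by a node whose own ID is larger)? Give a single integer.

Round 1: pos1(id68) recv 36: drop; pos2(id72) recv 68: drop; pos3(id53) recv 72: fwd; pos4(id54) recv 53: drop; pos5(id16) recv 54: fwd; pos6(id15) recv 16: fwd; pos0(id36) recv 15: drop
Round 2: pos4(id54) recv 72: fwd; pos6(id15) recv 54: fwd; pos0(id36) recv 16: drop
Round 3: pos5(id16) recv 72: fwd; pos0(id36) recv 54: fwd
Round 4: pos6(id15) recv 72: fwd; pos1(id68) recv 54: drop
Round 5: pos0(id36) recv 72: fwd
Round 6: pos1(id68) recv 72: fwd
Round 7: pos2(id72) recv 72: ELECTED
Message ID 54 originates at pos 4; dropped at pos 1 in round 4

Answer: 4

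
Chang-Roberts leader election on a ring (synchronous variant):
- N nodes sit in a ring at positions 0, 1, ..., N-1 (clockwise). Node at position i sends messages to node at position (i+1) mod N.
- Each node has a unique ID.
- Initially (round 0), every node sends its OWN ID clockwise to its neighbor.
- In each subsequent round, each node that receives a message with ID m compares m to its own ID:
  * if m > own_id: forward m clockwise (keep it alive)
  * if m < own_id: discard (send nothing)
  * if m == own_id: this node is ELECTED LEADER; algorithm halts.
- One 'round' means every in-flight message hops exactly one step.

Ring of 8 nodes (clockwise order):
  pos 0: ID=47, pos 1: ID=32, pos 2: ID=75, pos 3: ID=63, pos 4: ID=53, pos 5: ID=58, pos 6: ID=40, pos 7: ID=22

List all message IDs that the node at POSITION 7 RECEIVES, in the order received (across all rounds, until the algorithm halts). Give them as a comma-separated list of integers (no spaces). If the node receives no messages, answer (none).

Answer: 40,58,63,75

Derivation:
Round 1: pos1(id32) recv 47: fwd; pos2(id75) recv 32: drop; pos3(id63) recv 75: fwd; pos4(id53) recv 63: fwd; pos5(id58) recv 53: drop; pos6(id40) recv 58: fwd; pos7(id22) recv 40: fwd; pos0(id47) recv 22: drop
Round 2: pos2(id75) recv 47: drop; pos4(id53) recv 75: fwd; pos5(id58) recv 63: fwd; pos7(id22) recv 58: fwd; pos0(id47) recv 40: drop
Round 3: pos5(id58) recv 75: fwd; pos6(id40) recv 63: fwd; pos0(id47) recv 58: fwd
Round 4: pos6(id40) recv 75: fwd; pos7(id22) recv 63: fwd; pos1(id32) recv 58: fwd
Round 5: pos7(id22) recv 75: fwd; pos0(id47) recv 63: fwd; pos2(id75) recv 58: drop
Round 6: pos0(id47) recv 75: fwd; pos1(id32) recv 63: fwd
Round 7: pos1(id32) recv 75: fwd; pos2(id75) recv 63: drop
Round 8: pos2(id75) recv 75: ELECTED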